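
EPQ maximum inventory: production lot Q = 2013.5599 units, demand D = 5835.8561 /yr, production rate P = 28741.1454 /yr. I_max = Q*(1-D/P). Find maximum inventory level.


D/P = 0.2030
1 - D/P = 0.7970
I_max = 2013.5599 * 0.7970 = 1604.7089

1604.7089 units


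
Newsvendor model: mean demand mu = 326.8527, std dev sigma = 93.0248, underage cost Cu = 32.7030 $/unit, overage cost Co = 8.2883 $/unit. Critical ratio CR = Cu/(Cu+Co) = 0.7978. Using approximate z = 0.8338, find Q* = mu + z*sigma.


CR = Cu/(Cu+Co) = 32.7030/(32.7030+8.2883) = 0.7978
z = 0.8338
Q* = 326.8527 + 0.8338 * 93.0248 = 404.4168

404.4168 units


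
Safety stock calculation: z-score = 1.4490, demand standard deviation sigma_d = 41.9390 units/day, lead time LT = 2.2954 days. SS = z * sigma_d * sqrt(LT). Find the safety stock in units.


sqrt(LT) = sqrt(2.2954) = 1.5151
SS = 1.4490 * 41.9390 * 1.5151 = 92.0695

92.0695 units


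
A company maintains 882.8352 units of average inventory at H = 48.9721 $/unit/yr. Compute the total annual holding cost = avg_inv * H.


Cost = 882.8352 * 48.9721 = 43234.2937

43234.2937 $/yr


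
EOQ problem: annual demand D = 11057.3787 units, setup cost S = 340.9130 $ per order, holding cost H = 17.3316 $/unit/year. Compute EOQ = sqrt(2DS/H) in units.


2*D*S = 2 * 11057.3787 * 340.9130 = 7539208.2895
2*D*S/H = 434997.8242
EOQ = sqrt(434997.8242) = 659.5436

659.5436 units


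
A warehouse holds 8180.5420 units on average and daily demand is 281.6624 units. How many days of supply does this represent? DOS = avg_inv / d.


DOS = 8180.5420 / 281.6624 = 29.0438

29.0438 days


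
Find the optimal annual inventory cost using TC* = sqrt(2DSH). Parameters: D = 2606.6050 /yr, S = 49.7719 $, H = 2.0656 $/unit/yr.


2*D*S*H = 535964.0553
TC* = sqrt(535964.0553) = 732.0957

732.0957 $/yr


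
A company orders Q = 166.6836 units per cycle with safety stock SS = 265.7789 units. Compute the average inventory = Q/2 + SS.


Q/2 = 83.3418
Avg = 83.3418 + 265.7789 = 349.1207

349.1207 units


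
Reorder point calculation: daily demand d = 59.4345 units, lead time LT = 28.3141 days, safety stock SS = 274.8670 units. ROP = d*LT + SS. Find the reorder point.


d*LT = 59.4345 * 28.3141 = 1682.8344
ROP = 1682.8344 + 274.8670 = 1957.7014

1957.7014 units


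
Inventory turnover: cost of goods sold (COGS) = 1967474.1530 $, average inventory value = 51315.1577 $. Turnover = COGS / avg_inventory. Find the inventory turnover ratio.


Turnover = 1967474.1530 / 51315.1577 = 38.3410

38.3410


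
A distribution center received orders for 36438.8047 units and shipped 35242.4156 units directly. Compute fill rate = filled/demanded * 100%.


FR = 35242.4156 / 36438.8047 * 100 = 96.7167

96.7167%


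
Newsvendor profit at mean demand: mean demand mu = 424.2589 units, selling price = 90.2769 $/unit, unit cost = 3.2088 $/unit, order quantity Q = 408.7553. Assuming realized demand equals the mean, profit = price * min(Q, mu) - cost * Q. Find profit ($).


Sales at mu = min(408.7553, 424.2589) = 408.7553
Revenue = 90.2769 * 408.7553 = 36901.1613
Total cost = 3.2088 * 408.7553 = 1311.6140
Profit = 36901.1613 - 1311.6140 = 35589.5473

35589.5473 $


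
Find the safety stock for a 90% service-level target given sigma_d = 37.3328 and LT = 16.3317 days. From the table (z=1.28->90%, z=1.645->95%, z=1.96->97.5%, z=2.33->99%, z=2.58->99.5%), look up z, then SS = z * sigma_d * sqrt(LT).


From the table, SL = 90% corresponds to z = 1.28
sqrt(LT) = sqrt(16.3317) = 4.0412
SS = 1.28 * 37.3328 * 4.0412 = 193.1151

193.1151 units


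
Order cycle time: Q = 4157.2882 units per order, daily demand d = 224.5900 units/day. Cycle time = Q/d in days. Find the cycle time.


Cycle = 4157.2882 / 224.5900 = 18.5106

18.5106 days


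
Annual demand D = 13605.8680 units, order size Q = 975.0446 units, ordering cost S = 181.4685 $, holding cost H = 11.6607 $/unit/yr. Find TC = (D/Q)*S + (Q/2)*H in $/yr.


Ordering cost = D*S/Q = 2532.2293
Holding cost = Q*H/2 = 5684.8513
TC = 2532.2293 + 5684.8513 = 8217.0805

8217.0805 $/yr


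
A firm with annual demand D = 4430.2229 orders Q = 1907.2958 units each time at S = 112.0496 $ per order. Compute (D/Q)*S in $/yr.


Number of orders = D/Q = 2.3228
Cost = 2.3228 * 112.0496 = 260.2662

260.2662 $/yr


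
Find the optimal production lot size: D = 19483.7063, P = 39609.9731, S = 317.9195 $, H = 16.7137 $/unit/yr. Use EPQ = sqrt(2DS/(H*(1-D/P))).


1 - D/P = 1 - 0.4919 = 0.5081
H*(1-D/P) = 8.4924
2DS = 12388500.3301
EPQ = sqrt(1458772.1253) = 1207.7964

1207.7964 units


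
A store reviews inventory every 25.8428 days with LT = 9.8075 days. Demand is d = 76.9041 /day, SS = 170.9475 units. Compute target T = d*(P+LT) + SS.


P + LT = 35.6503
d*(P+LT) = 76.9041 * 35.6503 = 2741.6542
T = 2741.6542 + 170.9475 = 2912.6017

2912.6017 units


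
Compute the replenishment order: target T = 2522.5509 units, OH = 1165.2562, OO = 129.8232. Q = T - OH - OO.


Inventory position = OH + OO = 1165.2562 + 129.8232 = 1295.0794
Q = 2522.5509 - 1295.0794 = 1227.4715

1227.4715 units


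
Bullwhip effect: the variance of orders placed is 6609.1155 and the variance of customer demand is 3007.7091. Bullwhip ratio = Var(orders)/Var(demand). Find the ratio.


BW = 6609.1155 / 3007.7091 = 2.1974

2.1974


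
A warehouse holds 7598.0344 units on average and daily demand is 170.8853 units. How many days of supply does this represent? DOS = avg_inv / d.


DOS = 7598.0344 / 170.8853 = 44.4628

44.4628 days


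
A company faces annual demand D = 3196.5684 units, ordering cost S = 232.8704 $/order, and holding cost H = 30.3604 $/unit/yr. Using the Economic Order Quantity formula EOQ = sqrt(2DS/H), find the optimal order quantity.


2*D*S = 2 * 3196.5684 * 232.8704 = 1488772.3239
2*D*S/H = 49036.6505
EOQ = sqrt(49036.6505) = 221.4422

221.4422 units


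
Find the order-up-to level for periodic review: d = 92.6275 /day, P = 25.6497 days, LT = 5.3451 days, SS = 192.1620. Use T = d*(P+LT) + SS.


P + LT = 30.9948
d*(P+LT) = 92.6275 * 30.9948 = 2870.9708
T = 2870.9708 + 192.1620 = 3063.1328

3063.1328 units


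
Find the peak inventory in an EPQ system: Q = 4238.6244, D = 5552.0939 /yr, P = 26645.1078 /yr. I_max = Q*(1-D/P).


D/P = 0.2084
1 - D/P = 0.7916
I_max = 4238.6244 * 0.7916 = 3355.4138

3355.4138 units


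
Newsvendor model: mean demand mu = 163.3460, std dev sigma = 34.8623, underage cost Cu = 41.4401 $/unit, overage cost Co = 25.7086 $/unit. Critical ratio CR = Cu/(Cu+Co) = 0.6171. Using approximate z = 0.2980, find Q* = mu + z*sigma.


CR = Cu/(Cu+Co) = 41.4401/(41.4401+25.7086) = 0.6171
z = 0.2980
Q* = 163.3460 + 0.2980 * 34.8623 = 173.7350

173.7350 units


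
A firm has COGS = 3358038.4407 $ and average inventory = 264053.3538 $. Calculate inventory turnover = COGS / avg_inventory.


Turnover = 3358038.4407 / 264053.3538 = 12.7173

12.7173


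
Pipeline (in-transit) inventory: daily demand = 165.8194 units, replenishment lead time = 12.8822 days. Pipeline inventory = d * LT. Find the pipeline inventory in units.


Pipeline = 165.8194 * 12.8822 = 2136.1187

2136.1187 units


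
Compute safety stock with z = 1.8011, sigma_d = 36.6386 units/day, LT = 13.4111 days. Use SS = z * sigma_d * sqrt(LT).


sqrt(LT) = sqrt(13.4111) = 3.6621
SS = 1.8011 * 36.6386 * 3.6621 = 241.6623

241.6623 units


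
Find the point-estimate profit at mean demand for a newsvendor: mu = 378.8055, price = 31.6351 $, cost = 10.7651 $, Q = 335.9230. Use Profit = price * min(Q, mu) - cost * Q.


Sales at mu = min(335.9230, 378.8055) = 335.9230
Revenue = 31.6351 * 335.9230 = 10626.9577
Total cost = 10.7651 * 335.9230 = 3616.2447
Profit = 10626.9577 - 3616.2447 = 7010.7130

7010.7130 $


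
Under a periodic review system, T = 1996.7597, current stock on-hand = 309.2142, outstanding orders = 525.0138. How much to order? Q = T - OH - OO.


Inventory position = OH + OO = 309.2142 + 525.0138 = 834.2280
Q = 1996.7597 - 834.2280 = 1162.5317

1162.5317 units


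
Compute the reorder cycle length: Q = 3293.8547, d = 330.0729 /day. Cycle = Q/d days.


Cycle = 3293.8547 / 330.0729 = 9.9792

9.9792 days


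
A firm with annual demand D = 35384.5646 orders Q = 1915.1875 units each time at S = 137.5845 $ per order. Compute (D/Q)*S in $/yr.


Number of orders = D/Q = 18.4758
Cost = 18.4758 * 137.5845 = 2541.9796

2541.9796 $/yr


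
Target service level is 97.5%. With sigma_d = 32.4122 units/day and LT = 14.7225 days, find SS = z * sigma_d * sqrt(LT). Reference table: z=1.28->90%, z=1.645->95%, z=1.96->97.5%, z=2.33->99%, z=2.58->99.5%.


From the table, SL = 97.5% corresponds to z = 1.96
sqrt(LT) = sqrt(14.7225) = 3.8370
SS = 1.96 * 32.4122 * 3.8370 = 243.7560

243.7560 units


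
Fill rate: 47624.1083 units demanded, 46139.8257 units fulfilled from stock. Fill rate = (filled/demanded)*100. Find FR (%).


FR = 46139.8257 / 47624.1083 * 100 = 96.8833

96.8833%


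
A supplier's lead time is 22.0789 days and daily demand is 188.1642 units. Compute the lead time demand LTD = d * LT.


LTD = 188.1642 * 22.0789 = 4154.4586

4154.4586 units


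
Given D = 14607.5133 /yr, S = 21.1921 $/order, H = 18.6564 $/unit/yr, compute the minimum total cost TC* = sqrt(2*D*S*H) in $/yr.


2*D*S*H = 11550695.2389
TC* = sqrt(11550695.2389) = 3398.6314

3398.6314 $/yr


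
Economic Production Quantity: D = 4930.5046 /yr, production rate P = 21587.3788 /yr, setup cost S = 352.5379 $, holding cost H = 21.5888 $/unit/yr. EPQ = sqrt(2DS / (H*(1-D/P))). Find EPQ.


1 - D/P = 1 - 0.2284 = 0.7716
H*(1-D/P) = 16.6580
2DS = 3476379.4752
EPQ = sqrt(208691.6538) = 456.8278

456.8278 units


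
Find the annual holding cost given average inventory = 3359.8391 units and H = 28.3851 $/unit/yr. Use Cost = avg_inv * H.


Cost = 3359.8391 * 28.3851 = 95369.3688

95369.3688 $/yr


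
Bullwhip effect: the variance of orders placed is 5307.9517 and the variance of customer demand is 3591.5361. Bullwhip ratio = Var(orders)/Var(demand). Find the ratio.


BW = 5307.9517 / 3591.5361 = 1.4779

1.4779


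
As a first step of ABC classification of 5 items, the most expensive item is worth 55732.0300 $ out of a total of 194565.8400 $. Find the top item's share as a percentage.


Top item = 55732.0300
Total = 194565.8400
Percentage = 55732.0300 / 194565.8400 * 100 = 28.6443

28.6443%


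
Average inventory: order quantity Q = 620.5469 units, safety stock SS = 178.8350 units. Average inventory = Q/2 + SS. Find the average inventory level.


Q/2 = 310.2735
Avg = 310.2735 + 178.8350 = 489.1085

489.1085 units


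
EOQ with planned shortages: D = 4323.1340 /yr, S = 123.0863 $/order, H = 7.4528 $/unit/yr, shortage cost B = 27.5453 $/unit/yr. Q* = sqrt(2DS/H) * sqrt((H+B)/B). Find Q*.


sqrt(2DS/H) = 377.8848
sqrt((H+B)/B) = 1.1272
Q* = 377.8848 * 1.1272 = 425.9493

425.9493 units


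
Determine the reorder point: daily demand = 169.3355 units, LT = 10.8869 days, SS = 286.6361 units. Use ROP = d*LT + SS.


d*LT = 169.3355 * 10.8869 = 1843.5387
ROP = 1843.5387 + 286.6361 = 2130.1748

2130.1748 units


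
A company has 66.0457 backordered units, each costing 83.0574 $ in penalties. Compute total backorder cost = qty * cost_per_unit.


Total = 66.0457 * 83.0574 = 5485.5841

5485.5841 $


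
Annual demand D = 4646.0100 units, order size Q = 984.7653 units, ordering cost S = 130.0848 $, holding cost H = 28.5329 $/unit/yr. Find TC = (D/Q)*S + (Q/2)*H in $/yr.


Ordering cost = D*S/Q = 613.7252
Holding cost = Q*H/2 = 14049.1049
TC = 613.7252 + 14049.1049 = 14662.8301

14662.8301 $/yr


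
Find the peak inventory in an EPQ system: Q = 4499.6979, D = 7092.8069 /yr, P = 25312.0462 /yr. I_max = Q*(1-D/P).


D/P = 0.2802
1 - D/P = 0.7198
I_max = 4499.6979 * 0.7198 = 3238.8165

3238.8165 units


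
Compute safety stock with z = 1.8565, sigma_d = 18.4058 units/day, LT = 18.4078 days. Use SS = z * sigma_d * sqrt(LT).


sqrt(LT) = sqrt(18.4078) = 4.2904
SS = 1.8565 * 18.4058 * 4.2904 = 146.6056

146.6056 units


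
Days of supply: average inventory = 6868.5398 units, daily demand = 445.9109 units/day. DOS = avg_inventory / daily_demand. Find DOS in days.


DOS = 6868.5398 / 445.9109 = 15.4034

15.4034 days


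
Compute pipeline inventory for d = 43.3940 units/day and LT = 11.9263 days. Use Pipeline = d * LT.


Pipeline = 43.3940 * 11.9263 = 517.5299

517.5299 units


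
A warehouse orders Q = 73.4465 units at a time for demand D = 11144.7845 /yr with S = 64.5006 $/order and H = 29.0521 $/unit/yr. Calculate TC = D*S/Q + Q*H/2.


Ordering cost = D*S/Q = 9787.3321
Holding cost = Q*H/2 = 1066.8875
TC = 9787.3321 + 1066.8875 = 10854.2196

10854.2196 $/yr


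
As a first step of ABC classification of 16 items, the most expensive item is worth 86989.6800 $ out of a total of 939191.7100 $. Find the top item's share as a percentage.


Top item = 86989.6800
Total = 939191.7100
Percentage = 86989.6800 / 939191.7100 * 100 = 9.2622

9.2622%


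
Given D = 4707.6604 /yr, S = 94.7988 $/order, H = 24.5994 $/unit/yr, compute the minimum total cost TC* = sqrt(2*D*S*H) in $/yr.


2*D*S*H = 21956467.8543
TC* = sqrt(21956467.8543) = 4685.7729

4685.7729 $/yr


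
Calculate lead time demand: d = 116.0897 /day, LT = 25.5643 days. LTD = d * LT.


LTD = 116.0897 * 25.5643 = 2967.7519

2967.7519 units


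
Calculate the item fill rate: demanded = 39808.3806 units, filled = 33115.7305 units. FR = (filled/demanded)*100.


FR = 33115.7305 / 39808.3806 * 100 = 83.1878

83.1878%


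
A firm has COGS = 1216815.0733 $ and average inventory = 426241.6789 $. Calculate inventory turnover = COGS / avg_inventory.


Turnover = 1216815.0733 / 426241.6789 = 2.8548

2.8548


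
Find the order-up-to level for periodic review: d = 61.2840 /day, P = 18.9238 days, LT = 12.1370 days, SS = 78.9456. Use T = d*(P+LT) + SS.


P + LT = 31.0608
d*(P+LT) = 61.2840 * 31.0608 = 1903.5301
T = 1903.5301 + 78.9456 = 1982.4757

1982.4757 units


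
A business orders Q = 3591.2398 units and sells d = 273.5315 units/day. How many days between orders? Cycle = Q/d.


Cycle = 3591.2398 / 273.5315 = 13.1292

13.1292 days


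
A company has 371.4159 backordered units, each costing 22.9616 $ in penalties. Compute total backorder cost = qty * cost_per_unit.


Total = 371.4159 * 22.9616 = 8528.3033

8528.3033 $


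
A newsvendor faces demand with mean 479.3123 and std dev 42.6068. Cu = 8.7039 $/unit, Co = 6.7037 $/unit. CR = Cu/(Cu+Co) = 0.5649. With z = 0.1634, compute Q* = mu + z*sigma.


CR = Cu/(Cu+Co) = 8.7039/(8.7039+6.7037) = 0.5649
z = 0.1634
Q* = 479.3123 + 0.1634 * 42.6068 = 486.2743

486.2743 units


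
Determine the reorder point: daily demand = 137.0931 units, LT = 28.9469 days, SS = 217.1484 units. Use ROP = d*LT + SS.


d*LT = 137.0931 * 28.9469 = 3968.4203
ROP = 3968.4203 + 217.1484 = 4185.5687

4185.5687 units


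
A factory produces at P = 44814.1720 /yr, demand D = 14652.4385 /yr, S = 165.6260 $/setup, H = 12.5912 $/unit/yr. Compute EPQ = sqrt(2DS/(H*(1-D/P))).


1 - D/P = 1 - 0.3270 = 0.6730
H*(1-D/P) = 8.4744
2DS = 4853649.5580
EPQ = sqrt(572743.7679) = 756.7984

756.7984 units


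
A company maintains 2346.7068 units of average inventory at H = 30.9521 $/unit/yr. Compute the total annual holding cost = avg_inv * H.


Cost = 2346.7068 * 30.9521 = 72635.5035

72635.5035 $/yr


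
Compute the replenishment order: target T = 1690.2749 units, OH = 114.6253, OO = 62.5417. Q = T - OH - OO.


Inventory position = OH + OO = 114.6253 + 62.5417 = 177.1670
Q = 1690.2749 - 177.1670 = 1513.1079

1513.1079 units


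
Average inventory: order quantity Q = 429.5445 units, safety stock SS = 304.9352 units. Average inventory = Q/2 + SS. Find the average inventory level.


Q/2 = 214.7723
Avg = 214.7723 + 304.9352 = 519.7074

519.7074 units


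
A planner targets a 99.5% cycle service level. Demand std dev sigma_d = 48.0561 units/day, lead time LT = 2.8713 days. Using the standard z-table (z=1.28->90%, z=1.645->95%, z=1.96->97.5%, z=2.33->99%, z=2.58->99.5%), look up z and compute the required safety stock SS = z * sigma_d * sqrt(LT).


From the table, SL = 99.5% corresponds to z = 2.58
sqrt(LT) = sqrt(2.8713) = 1.6945
SS = 2.58 * 48.0561 * 1.6945 = 210.0910

210.0910 units


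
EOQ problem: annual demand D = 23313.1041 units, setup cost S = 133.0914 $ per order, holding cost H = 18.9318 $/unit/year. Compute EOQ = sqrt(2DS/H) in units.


2*D*S = 2 * 23313.1041 * 133.0914 = 6205547.3260
2*D*S/H = 327784.3272
EOQ = sqrt(327784.3272) = 572.5245

572.5245 units


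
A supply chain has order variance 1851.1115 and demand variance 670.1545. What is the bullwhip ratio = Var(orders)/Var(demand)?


BW = 1851.1115 / 670.1545 = 2.7622

2.7622


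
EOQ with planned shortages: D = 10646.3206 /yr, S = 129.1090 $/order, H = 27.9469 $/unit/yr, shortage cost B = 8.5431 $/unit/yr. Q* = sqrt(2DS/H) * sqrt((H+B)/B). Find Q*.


sqrt(2DS/H) = 313.6362
sqrt((H+B)/B) = 2.0667
Q* = 313.6362 * 2.0667 = 648.1946

648.1946 units


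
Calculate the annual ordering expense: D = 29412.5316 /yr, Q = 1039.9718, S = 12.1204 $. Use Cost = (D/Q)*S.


Number of orders = D/Q = 28.2820
Cost = 28.2820 * 12.1204 = 342.7897

342.7897 $/yr


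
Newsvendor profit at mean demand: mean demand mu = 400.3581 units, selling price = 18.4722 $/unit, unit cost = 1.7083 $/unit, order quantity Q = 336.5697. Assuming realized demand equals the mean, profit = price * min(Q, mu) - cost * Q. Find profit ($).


Sales at mu = min(336.5697, 400.3581) = 336.5697
Revenue = 18.4722 * 336.5697 = 6217.1828
Total cost = 1.7083 * 336.5697 = 574.9620
Profit = 6217.1828 - 574.9620 = 5642.2208

5642.2208 $


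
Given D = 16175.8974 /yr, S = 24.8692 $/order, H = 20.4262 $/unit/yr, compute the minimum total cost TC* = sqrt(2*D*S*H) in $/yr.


2*D*S*H = 16434169.9642
TC* = sqrt(16434169.9642) = 4053.9080

4053.9080 $/yr


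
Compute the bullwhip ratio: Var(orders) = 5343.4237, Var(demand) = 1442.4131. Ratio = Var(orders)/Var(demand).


BW = 5343.4237 / 1442.4131 = 3.7045

3.7045


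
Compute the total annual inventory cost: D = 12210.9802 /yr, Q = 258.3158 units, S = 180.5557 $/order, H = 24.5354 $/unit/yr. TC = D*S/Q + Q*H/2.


Ordering cost = D*S/Q = 8535.1422
Holding cost = Q*H/2 = 3168.9407
TC = 8535.1422 + 3168.9407 = 11704.0829

11704.0829 $/yr


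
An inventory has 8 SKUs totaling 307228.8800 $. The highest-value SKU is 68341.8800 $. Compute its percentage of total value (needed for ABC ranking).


Top item = 68341.8800
Total = 307228.8800
Percentage = 68341.8800 / 307228.8800 * 100 = 22.2446

22.2446%


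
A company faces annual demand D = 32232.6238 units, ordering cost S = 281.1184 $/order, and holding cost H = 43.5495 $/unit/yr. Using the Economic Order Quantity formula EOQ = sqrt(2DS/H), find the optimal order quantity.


2*D*S = 2 * 32232.6238 * 281.1184 = 18122367.2609
2*D*S/H = 416132.6137
EOQ = sqrt(416132.6137) = 645.0834

645.0834 units


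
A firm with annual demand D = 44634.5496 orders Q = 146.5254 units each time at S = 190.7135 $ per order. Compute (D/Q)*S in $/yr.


Number of orders = D/Q = 304.6199
Cost = 304.6199 * 190.7135 = 58095.1233

58095.1233 $/yr


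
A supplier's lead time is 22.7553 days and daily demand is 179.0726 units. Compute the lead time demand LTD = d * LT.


LTD = 179.0726 * 22.7553 = 4074.8507

4074.8507 units


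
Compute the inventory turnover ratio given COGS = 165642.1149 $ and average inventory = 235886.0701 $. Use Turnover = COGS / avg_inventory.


Turnover = 165642.1149 / 235886.0701 = 0.7022

0.7022


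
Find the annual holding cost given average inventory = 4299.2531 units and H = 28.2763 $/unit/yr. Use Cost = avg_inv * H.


Cost = 4299.2531 * 28.2763 = 121566.9704

121566.9704 $/yr


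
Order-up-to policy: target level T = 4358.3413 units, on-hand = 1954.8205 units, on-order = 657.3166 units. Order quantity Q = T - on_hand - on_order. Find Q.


Inventory position = OH + OO = 1954.8205 + 657.3166 = 2612.1371
Q = 4358.3413 - 2612.1371 = 1746.2042

1746.2042 units


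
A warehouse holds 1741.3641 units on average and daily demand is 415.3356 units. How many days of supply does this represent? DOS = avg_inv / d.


DOS = 1741.3641 / 415.3356 = 4.1927

4.1927 days


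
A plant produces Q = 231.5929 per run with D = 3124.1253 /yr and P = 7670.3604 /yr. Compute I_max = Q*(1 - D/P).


D/P = 0.4073
1 - D/P = 0.5927
I_max = 231.5929 * 0.5927 = 137.2655

137.2655 units


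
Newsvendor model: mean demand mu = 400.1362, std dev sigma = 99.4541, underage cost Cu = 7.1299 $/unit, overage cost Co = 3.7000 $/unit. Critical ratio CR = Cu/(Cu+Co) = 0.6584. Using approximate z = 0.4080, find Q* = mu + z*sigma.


CR = Cu/(Cu+Co) = 7.1299/(7.1299+3.7000) = 0.6584
z = 0.4080
Q* = 400.1362 + 0.4080 * 99.4541 = 440.7135

440.7135 units


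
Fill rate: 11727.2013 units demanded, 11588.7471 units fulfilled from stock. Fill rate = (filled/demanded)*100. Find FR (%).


FR = 11588.7471 / 11727.2013 * 100 = 98.8194

98.8194%


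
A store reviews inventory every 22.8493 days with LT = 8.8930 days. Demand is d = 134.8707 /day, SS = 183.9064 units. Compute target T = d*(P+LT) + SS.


P + LT = 31.7423
d*(P+LT) = 134.8707 * 31.7423 = 4281.1062
T = 4281.1062 + 183.9064 = 4465.0126

4465.0126 units


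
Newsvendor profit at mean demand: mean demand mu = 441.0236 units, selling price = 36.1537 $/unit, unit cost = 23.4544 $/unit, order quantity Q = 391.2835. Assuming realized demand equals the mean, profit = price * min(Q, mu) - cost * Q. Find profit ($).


Sales at mu = min(391.2835, 441.0236) = 391.2835
Revenue = 36.1537 * 391.2835 = 14146.3463
Total cost = 23.4544 * 391.2835 = 9177.3197
Profit = 14146.3463 - 9177.3197 = 4969.0266

4969.0266 $


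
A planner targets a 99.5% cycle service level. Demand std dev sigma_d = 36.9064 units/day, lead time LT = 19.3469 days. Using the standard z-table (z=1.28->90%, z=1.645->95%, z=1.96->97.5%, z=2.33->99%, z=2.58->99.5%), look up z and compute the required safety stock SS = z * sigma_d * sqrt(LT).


From the table, SL = 99.5% corresponds to z = 2.58
sqrt(LT) = sqrt(19.3469) = 4.3985
SS = 2.58 * 36.9064 * 4.3985 = 418.8197

418.8197 units


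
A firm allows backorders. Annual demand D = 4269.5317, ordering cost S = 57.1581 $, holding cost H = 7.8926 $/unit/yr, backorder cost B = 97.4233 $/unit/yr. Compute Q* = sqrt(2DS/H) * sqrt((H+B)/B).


sqrt(2DS/H) = 248.6761
sqrt((H+B)/B) = 1.0397
Q* = 248.6761 * 1.0397 = 258.5530

258.5530 units


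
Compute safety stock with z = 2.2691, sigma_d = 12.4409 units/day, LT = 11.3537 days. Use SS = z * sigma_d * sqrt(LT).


sqrt(LT) = sqrt(11.3537) = 3.3695
SS = 2.2691 * 12.4409 * 3.3695 = 95.1205

95.1205 units


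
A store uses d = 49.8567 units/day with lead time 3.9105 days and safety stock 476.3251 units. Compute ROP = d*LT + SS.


d*LT = 49.8567 * 3.9105 = 194.9646
ROP = 194.9646 + 476.3251 = 671.2897

671.2897 units


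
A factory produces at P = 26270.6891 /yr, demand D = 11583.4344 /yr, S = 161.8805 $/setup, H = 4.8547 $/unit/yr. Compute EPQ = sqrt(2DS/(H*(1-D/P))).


1 - D/P = 1 - 0.4409 = 0.5591
H*(1-D/P) = 2.7141
2DS = 3750264.3048
EPQ = sqrt(1381752.6854) = 1175.4798

1175.4798 units


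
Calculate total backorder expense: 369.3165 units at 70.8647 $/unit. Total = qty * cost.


Total = 369.3165 * 70.8647 = 26171.5030

26171.5030 $


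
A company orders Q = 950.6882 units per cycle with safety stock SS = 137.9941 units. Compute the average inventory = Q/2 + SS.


Q/2 = 475.3441
Avg = 475.3441 + 137.9941 = 613.3382

613.3382 units


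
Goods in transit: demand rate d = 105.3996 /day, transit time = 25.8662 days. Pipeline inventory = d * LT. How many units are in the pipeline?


Pipeline = 105.3996 * 25.8662 = 2726.2871

2726.2871 units


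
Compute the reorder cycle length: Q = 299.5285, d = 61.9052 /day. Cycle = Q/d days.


Cycle = 299.5285 / 61.9052 = 4.8385

4.8385 days


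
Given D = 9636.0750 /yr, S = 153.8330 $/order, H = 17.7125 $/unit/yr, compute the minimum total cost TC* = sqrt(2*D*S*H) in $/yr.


2*D*S*H = 52512118.5800
TC* = sqrt(52512118.5800) = 7246.5246

7246.5246 $/yr


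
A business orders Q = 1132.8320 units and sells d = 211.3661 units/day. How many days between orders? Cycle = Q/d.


Cycle = 1132.8320 / 211.3661 = 5.3596

5.3596 days


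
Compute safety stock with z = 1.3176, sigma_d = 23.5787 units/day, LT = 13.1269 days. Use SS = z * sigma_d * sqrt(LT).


sqrt(LT) = sqrt(13.1269) = 3.6231
SS = 1.3176 * 23.5787 * 3.6231 = 112.5601

112.5601 units


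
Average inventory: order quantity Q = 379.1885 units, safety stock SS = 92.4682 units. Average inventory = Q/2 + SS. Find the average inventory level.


Q/2 = 189.5942
Avg = 189.5942 + 92.4682 = 282.0625

282.0625 units


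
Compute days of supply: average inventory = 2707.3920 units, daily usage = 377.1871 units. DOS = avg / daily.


DOS = 2707.3920 / 377.1871 = 7.1778

7.1778 days


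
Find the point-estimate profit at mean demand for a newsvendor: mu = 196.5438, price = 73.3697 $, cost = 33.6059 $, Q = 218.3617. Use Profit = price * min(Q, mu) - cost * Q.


Sales at mu = min(218.3617, 196.5438) = 196.5438
Revenue = 73.3697 * 196.5438 = 14420.3596
Total cost = 33.6059 * 218.3617 = 7338.2415
Profit = 14420.3596 - 7338.2415 = 7082.1182

7082.1182 $


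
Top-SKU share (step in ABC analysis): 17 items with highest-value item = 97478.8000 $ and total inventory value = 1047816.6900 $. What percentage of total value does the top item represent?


Top item = 97478.8000
Total = 1047816.6900
Percentage = 97478.8000 / 1047816.6900 * 100 = 9.3030

9.3030%


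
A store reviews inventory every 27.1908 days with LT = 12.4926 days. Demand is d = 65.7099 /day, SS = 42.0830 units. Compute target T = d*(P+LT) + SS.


P + LT = 39.6834
d*(P+LT) = 65.7099 * 39.6834 = 2607.5922
T = 2607.5922 + 42.0830 = 2649.6752

2649.6752 units


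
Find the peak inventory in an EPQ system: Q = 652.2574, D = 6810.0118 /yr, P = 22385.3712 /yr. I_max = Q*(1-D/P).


D/P = 0.3042
1 - D/P = 0.6958
I_max = 652.2574 * 0.6958 = 453.8296

453.8296 units


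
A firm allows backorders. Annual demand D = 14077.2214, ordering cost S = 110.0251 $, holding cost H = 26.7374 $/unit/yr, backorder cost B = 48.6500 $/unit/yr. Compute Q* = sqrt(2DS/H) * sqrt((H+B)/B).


sqrt(2DS/H) = 340.3767
sqrt((H+B)/B) = 1.2448
Q* = 340.3767 * 1.2448 = 423.7090

423.7090 units


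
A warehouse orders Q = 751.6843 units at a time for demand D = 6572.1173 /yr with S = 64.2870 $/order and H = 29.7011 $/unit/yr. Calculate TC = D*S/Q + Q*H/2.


Ordering cost = D*S/Q = 562.0733
Holding cost = Q*H/2 = 11162.9253
TC = 562.0733 + 11162.9253 = 11724.9986

11724.9986 $/yr


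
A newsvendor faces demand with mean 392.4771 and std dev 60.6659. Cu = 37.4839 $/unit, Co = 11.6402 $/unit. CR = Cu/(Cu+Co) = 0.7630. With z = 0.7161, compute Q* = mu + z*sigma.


CR = Cu/(Cu+Co) = 37.4839/(37.4839+11.6402) = 0.7630
z = 0.7161
Q* = 392.4771 + 0.7161 * 60.6659 = 435.9200

435.9200 units


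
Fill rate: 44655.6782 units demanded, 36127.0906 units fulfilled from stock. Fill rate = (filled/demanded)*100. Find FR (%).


FR = 36127.0906 / 44655.6782 * 100 = 80.9014

80.9014%


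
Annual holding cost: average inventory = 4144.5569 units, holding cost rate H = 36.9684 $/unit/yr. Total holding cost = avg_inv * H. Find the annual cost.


Cost = 4144.5569 * 36.9684 = 153217.6373

153217.6373 $/yr


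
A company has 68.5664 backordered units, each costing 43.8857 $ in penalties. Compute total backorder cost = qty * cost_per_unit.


Total = 68.5664 * 43.8857 = 3009.0845

3009.0845 $


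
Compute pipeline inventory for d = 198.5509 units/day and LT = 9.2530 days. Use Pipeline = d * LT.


Pipeline = 198.5509 * 9.2530 = 1837.1915

1837.1915 units


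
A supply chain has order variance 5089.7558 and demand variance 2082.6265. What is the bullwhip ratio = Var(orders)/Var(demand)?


BW = 5089.7558 / 2082.6265 = 2.4439

2.4439


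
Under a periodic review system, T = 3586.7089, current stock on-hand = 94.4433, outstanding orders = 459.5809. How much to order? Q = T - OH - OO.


Inventory position = OH + OO = 94.4433 + 459.5809 = 554.0242
Q = 3586.7089 - 554.0242 = 3032.6847

3032.6847 units


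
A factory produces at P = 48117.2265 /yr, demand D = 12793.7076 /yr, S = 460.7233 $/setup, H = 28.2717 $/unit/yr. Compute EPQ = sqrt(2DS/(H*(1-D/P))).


1 - D/P = 1 - 0.2659 = 0.7341
H*(1-D/P) = 20.7546
2DS = 11788718.3694
EPQ = sqrt(568003.8693) = 753.6603

753.6603 units


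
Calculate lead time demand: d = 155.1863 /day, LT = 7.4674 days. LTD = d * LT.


LTD = 155.1863 * 7.4674 = 1158.8382

1158.8382 units


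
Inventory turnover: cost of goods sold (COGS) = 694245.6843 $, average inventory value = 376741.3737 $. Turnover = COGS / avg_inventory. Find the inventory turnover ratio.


Turnover = 694245.6843 / 376741.3737 = 1.8428

1.8428


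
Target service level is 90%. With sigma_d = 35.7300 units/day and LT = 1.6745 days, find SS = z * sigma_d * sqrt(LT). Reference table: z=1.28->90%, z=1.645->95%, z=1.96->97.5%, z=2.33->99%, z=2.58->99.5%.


From the table, SL = 90% corresponds to z = 1.28
sqrt(LT) = sqrt(1.6745) = 1.2940
SS = 1.28 * 35.7300 * 1.2940 = 59.1814

59.1814 units


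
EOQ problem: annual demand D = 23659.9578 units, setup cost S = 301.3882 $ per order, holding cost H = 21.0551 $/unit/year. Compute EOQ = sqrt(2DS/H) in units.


2*D*S = 2 * 23659.9578 * 301.3882 = 14261664.1868
2*D*S/H = 677349.6296
EOQ = sqrt(677349.6296) = 823.0125

823.0125 units


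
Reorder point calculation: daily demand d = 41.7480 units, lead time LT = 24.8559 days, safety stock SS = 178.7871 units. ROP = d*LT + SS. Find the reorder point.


d*LT = 41.7480 * 24.8559 = 1037.6841
ROP = 1037.6841 + 178.7871 = 1216.4712

1216.4712 units


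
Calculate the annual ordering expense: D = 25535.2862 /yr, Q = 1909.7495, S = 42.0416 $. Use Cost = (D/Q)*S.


Number of orders = D/Q = 13.3710
Cost = 13.3710 * 42.0416 = 562.1388

562.1388 $/yr


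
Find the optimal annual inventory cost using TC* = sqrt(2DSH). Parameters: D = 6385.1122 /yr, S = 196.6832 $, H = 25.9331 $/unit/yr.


2*D*S*H = 65135871.6251
TC* = sqrt(65135871.6251) = 8070.6797

8070.6797 $/yr


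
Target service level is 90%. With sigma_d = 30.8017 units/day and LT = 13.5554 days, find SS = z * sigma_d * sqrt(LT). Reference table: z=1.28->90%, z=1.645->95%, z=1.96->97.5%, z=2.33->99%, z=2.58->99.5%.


From the table, SL = 90% corresponds to z = 1.28
sqrt(LT) = sqrt(13.5554) = 3.6818
SS = 1.28 * 30.8017 * 3.6818 = 145.1579

145.1579 units


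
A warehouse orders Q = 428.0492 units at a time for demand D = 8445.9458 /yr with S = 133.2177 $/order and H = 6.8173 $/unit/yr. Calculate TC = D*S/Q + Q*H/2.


Ordering cost = D*S/Q = 2628.5518
Holding cost = Q*H/2 = 1459.0699
TC = 2628.5518 + 1459.0699 = 4087.6217

4087.6217 $/yr


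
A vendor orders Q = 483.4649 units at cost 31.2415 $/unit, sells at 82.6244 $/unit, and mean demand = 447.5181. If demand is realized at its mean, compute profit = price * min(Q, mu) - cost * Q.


Sales at mu = min(483.4649, 447.5181) = 447.5181
Revenue = 82.6244 * 447.5181 = 36975.9145
Total cost = 31.2415 * 483.4649 = 15104.1687
Profit = 36975.9145 - 15104.1687 = 21871.7458

21871.7458 $


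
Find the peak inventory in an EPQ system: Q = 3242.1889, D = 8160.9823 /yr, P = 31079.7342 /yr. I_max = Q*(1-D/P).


D/P = 0.2626
1 - D/P = 0.7374
I_max = 3242.1889 * 0.7374 = 2390.8481

2390.8481 units


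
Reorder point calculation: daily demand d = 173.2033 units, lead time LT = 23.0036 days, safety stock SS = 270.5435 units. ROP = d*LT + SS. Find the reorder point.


d*LT = 173.2033 * 23.0036 = 3984.2994
ROP = 3984.2994 + 270.5435 = 4254.8429

4254.8429 units


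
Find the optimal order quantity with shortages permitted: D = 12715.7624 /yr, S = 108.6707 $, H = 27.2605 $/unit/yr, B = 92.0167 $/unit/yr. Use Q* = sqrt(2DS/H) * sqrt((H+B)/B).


sqrt(2DS/H) = 318.4018
sqrt((H+B)/B) = 1.1385
Q* = 318.4018 * 1.1385 = 362.5108

362.5108 units


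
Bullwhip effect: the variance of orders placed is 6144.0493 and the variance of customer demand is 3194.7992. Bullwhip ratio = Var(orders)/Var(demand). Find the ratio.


BW = 6144.0493 / 3194.7992 = 1.9231

1.9231


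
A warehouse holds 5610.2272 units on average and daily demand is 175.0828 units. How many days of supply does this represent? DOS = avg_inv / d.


DOS = 5610.2272 / 175.0828 = 32.0433

32.0433 days


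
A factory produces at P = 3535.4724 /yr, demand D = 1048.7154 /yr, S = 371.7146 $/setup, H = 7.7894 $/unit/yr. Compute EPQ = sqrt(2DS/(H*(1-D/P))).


1 - D/P = 1 - 0.2966 = 0.7034
H*(1-D/P) = 5.4789
2DS = 779645.6508
EPQ = sqrt(142300.8049) = 377.2278

377.2278 units


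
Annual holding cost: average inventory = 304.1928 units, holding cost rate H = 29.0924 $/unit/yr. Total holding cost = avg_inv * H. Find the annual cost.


Cost = 304.1928 * 29.0924 = 8849.6986

8849.6986 $/yr


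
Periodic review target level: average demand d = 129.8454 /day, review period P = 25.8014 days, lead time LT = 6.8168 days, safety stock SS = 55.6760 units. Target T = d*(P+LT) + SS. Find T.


P + LT = 32.6182
d*(P+LT) = 129.8454 * 32.6182 = 4235.3232
T = 4235.3232 + 55.6760 = 4290.9992

4290.9992 units


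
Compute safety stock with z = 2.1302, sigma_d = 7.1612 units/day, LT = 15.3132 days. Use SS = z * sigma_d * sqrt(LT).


sqrt(LT) = sqrt(15.3132) = 3.9132
SS = 2.1302 * 7.1612 * 3.9132 = 59.6952

59.6952 units


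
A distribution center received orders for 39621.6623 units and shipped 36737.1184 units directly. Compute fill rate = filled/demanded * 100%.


FR = 36737.1184 / 39621.6623 * 100 = 92.7198

92.7198%


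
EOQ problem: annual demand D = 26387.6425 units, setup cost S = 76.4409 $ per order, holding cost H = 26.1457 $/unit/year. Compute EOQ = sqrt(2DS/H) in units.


2*D*S = 2 * 26387.6425 * 76.4409 = 4034190.2832
2*D*S/H = 154296.5108
EOQ = sqrt(154296.5108) = 392.8059

392.8059 units


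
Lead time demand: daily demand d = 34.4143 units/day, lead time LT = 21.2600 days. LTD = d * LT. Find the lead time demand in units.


LTD = 34.4143 * 21.2600 = 731.6480

731.6480 units


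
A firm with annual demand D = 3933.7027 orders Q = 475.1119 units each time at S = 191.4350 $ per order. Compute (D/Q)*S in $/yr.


Number of orders = D/Q = 8.2795
Cost = 8.2795 * 191.4350 = 1584.9916

1584.9916 $/yr


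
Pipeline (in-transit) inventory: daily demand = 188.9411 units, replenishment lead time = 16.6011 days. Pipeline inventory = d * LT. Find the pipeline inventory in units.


Pipeline = 188.9411 * 16.6011 = 3136.6301

3136.6301 units


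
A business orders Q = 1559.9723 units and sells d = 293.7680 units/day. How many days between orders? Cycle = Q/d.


Cycle = 1559.9723 / 293.7680 = 5.3102

5.3102 days


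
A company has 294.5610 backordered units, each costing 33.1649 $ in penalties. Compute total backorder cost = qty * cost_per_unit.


Total = 294.5610 * 33.1649 = 9769.0861

9769.0861 $


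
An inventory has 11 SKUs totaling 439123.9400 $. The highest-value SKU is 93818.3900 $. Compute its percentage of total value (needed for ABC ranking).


Top item = 93818.3900
Total = 439123.9400
Percentage = 93818.3900 / 439123.9400 * 100 = 21.3649

21.3649%


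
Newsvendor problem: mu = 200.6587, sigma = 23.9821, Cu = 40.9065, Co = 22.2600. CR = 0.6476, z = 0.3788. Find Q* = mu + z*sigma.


CR = Cu/(Cu+Co) = 40.9065/(40.9065+22.2600) = 0.6476
z = 0.3788
Q* = 200.6587 + 0.3788 * 23.9821 = 209.7431

209.7431 units


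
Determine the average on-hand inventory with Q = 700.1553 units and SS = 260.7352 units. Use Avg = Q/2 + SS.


Q/2 = 350.0777
Avg = 350.0777 + 260.7352 = 610.8129

610.8129 units


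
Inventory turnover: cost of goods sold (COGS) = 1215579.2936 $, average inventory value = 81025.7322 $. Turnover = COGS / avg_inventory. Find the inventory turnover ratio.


Turnover = 1215579.2936 / 81025.7322 = 15.0024

15.0024


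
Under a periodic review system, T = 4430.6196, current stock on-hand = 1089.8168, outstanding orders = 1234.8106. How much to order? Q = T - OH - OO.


Inventory position = OH + OO = 1089.8168 + 1234.8106 = 2324.6274
Q = 4430.6196 - 2324.6274 = 2105.9922

2105.9922 units


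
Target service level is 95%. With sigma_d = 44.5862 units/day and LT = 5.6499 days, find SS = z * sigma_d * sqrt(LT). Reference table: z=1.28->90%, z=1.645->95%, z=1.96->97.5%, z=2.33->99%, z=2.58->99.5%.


From the table, SL = 95% corresponds to z = 1.645
sqrt(LT) = sqrt(5.6499) = 2.3770
SS = 1.645 * 44.5862 * 2.3770 = 174.3359

174.3359 units


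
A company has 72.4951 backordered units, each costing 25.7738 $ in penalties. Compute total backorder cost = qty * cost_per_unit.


Total = 72.4951 * 25.7738 = 1868.4742

1868.4742 $


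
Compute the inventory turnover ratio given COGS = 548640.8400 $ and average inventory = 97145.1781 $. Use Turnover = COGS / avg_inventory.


Turnover = 548640.8400 / 97145.1781 = 5.6476

5.6476


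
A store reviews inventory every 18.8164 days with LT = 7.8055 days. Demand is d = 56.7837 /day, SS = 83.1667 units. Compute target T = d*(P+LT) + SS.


P + LT = 26.6219
d*(P+LT) = 56.7837 * 26.6219 = 1511.6900
T = 1511.6900 + 83.1667 = 1594.8567

1594.8567 units


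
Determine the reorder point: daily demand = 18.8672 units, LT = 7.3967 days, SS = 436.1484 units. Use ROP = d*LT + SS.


d*LT = 18.8672 * 7.3967 = 139.5550
ROP = 139.5550 + 436.1484 = 575.7034

575.7034 units


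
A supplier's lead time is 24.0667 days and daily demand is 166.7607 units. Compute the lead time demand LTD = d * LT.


LTD = 166.7607 * 24.0667 = 4013.3797

4013.3797 units


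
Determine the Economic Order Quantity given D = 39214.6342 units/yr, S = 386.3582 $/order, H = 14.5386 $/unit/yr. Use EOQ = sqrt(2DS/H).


2*D*S = 2 * 39214.6342 * 386.3582 = 30301790.9663
2*D*S/H = 2084230.3225
EOQ = sqrt(2084230.3225) = 1443.6864

1443.6864 units


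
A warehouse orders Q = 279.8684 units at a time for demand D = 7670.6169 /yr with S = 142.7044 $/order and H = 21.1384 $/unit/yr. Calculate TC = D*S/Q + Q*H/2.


Ordering cost = D*S/Q = 3911.2339
Holding cost = Q*H/2 = 2957.9851
TC = 3911.2339 + 2957.9851 = 6869.2190

6869.2190 $/yr


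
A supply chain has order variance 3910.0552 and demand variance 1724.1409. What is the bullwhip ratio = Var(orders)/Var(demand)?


BW = 3910.0552 / 1724.1409 = 2.2678

2.2678


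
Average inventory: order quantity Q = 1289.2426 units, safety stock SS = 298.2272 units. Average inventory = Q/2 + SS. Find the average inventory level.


Q/2 = 644.6213
Avg = 644.6213 + 298.2272 = 942.8485

942.8485 units


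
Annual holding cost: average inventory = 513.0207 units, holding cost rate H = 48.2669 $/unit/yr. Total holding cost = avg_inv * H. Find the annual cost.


Cost = 513.0207 * 48.2669 = 24761.9188

24761.9188 $/yr


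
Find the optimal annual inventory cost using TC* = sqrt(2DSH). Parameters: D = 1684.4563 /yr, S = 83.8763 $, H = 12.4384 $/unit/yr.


2*D*S*H = 3514742.6184
TC* = sqrt(3514742.6184) = 1874.7647

1874.7647 $/yr


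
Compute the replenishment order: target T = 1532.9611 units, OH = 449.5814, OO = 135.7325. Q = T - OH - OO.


Inventory position = OH + OO = 449.5814 + 135.7325 = 585.3139
Q = 1532.9611 - 585.3139 = 947.6472

947.6472 units


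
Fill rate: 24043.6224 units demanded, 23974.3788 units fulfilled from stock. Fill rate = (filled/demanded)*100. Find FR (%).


FR = 23974.3788 / 24043.6224 * 100 = 99.7120

99.7120%
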